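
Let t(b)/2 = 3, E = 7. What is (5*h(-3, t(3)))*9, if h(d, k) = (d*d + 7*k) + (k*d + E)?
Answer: 1800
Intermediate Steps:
t(b) = 6 (t(b) = 2*3 = 6)
h(d, k) = 7 + d² + 7*k + d*k (h(d, k) = (d*d + 7*k) + (k*d + 7) = (d² + 7*k) + (d*k + 7) = (d² + 7*k) + (7 + d*k) = 7 + d² + 7*k + d*k)
(5*h(-3, t(3)))*9 = (5*(7 + (-3)² + 7*6 - 3*6))*9 = (5*(7 + 9 + 42 - 18))*9 = (5*40)*9 = 200*9 = 1800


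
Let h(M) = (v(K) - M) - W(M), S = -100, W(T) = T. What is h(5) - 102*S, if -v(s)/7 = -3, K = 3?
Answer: 10211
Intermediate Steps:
v(s) = 21 (v(s) = -7*(-3) = 21)
h(M) = 21 - 2*M (h(M) = (21 - M) - M = 21 - 2*M)
h(5) - 102*S = (21 - 2*5) - 102*(-100) = (21 - 10) + 10200 = 11 + 10200 = 10211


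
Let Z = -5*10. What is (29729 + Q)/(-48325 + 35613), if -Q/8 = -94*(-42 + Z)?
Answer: 39455/12712 ≈ 3.1038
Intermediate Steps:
Z = -50
Q = -69184 (Q = -(-752)*(-42 - 50) = -(-752)*(-92) = -8*8648 = -69184)
(29729 + Q)/(-48325 + 35613) = (29729 - 69184)/(-48325 + 35613) = -39455/(-12712) = -39455*(-1/12712) = 39455/12712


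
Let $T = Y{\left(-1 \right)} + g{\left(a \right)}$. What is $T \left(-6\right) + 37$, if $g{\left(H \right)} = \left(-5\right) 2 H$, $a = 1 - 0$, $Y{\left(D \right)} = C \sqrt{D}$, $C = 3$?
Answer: $97 - 18 i \approx 97.0 - 18.0 i$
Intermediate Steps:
$Y{\left(D \right)} = 3 \sqrt{D}$
$a = 1$ ($a = 1 + 0 = 1$)
$g{\left(H \right)} = - 10 H$
$T = -10 + 3 i$ ($T = 3 \sqrt{-1} - 10 = 3 i - 10 = -10 + 3 i \approx -10.0 + 3.0 i$)
$T \left(-6\right) + 37 = \left(-10 + 3 i\right) \left(-6\right) + 37 = \left(60 - 18 i\right) + 37 = 97 - 18 i$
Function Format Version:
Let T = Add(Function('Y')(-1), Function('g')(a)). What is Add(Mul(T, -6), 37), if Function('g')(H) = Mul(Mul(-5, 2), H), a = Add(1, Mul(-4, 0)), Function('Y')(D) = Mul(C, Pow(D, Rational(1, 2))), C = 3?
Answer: Add(97, Mul(-18, I)) ≈ Add(97.000, Mul(-18.000, I))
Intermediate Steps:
Function('Y')(D) = Mul(3, Pow(D, Rational(1, 2)))
a = 1 (a = Add(1, 0) = 1)
Function('g')(H) = Mul(-10, H)
T = Add(-10, Mul(3, I)) (T = Add(Mul(3, Pow(-1, Rational(1, 2))), Mul(-10, 1)) = Add(Mul(3, I), -10) = Add(-10, Mul(3, I)) ≈ Add(-10.000, Mul(3.0000, I)))
Add(Mul(T, -6), 37) = Add(Mul(Add(-10, Mul(3, I)), -6), 37) = Add(Add(60, Mul(-18, I)), 37) = Add(97, Mul(-18, I))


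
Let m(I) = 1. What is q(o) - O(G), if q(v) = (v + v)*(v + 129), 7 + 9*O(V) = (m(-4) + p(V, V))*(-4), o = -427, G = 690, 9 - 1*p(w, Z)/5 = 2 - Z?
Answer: 2304379/9 ≈ 2.5604e+5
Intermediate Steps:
p(w, Z) = 35 + 5*Z (p(w, Z) = 45 - 5*(2 - Z) = 45 + (-10 + 5*Z) = 35 + 5*Z)
O(V) = -151/9 - 20*V/9 (O(V) = -7/9 + ((1 + (35 + 5*V))*(-4))/9 = -7/9 + ((36 + 5*V)*(-4))/9 = -7/9 + (-144 - 20*V)/9 = -7/9 + (-16 - 20*V/9) = -151/9 - 20*V/9)
q(v) = 2*v*(129 + v) (q(v) = (2*v)*(129 + v) = 2*v*(129 + v))
q(o) - O(G) = 2*(-427)*(129 - 427) - (-151/9 - 20/9*690) = 2*(-427)*(-298) - (-151/9 - 4600/3) = 254492 - 1*(-13951/9) = 254492 + 13951/9 = 2304379/9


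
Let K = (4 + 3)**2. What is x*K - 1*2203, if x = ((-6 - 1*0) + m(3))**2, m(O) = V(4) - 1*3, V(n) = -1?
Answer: 2697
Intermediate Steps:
m(O) = -4 (m(O) = -1 - 1*3 = -1 - 3 = -4)
K = 49 (K = 7**2 = 49)
x = 100 (x = ((-6 - 1*0) - 4)**2 = ((-6 + 0) - 4)**2 = (-6 - 4)**2 = (-10)**2 = 100)
x*K - 1*2203 = 100*49 - 1*2203 = 4900 - 2203 = 2697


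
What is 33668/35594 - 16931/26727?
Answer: 148601311/475660419 ≈ 0.31241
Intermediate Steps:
33668/35594 - 16931/26727 = 33668*(1/35594) - 16931*1/26727 = 16834/17797 - 16931/26727 = 148601311/475660419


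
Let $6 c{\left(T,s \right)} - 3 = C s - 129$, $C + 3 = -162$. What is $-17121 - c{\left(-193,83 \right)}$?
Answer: $- \frac{29635}{2} \approx -14818.0$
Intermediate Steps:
$C = -165$ ($C = -3 - 162 = -165$)
$c{\left(T,s \right)} = -21 - \frac{55 s}{2}$ ($c{\left(T,s \right)} = \frac{1}{2} + \frac{- 165 s - 129}{6} = \frac{1}{2} + \frac{-129 - 165 s}{6} = \frac{1}{2} - \left(\frac{43}{2} + \frac{55 s}{2}\right) = -21 - \frac{55 s}{2}$)
$-17121 - c{\left(-193,83 \right)} = -17121 - \left(-21 - \frac{4565}{2}\right) = -17121 - - \frac{4607}{2} = -17121 + \frac{4607}{2} = - \frac{29635}{2}$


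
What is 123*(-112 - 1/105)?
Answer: -482201/35 ≈ -13777.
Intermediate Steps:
123*(-112 - 1/105) = 123*(-11761/105) = -482201/35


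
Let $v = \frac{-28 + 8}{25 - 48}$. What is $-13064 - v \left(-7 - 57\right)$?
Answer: $- \frac{299192}{23} \approx -13008.0$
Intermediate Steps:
$v = \frac{20}{23}$ ($v = - \frac{20}{-23} = \left(-20\right) \left(- \frac{1}{23}\right) = \frac{20}{23} \approx 0.86957$)
$-13064 - v \left(-7 - 57\right) = -13064 - \frac{20 \left(-7 - 57\right)}{23} = -13064 - \frac{20}{23} \left(-64\right) = -13064 - - \frac{1280}{23} = -13064 + \frac{1280}{23} = - \frac{299192}{23}$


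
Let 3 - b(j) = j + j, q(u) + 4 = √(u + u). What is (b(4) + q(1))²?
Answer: (9 - √2)² ≈ 57.544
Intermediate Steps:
q(u) = -4 + √2*√u (q(u) = -4 + √(u + u) = -4 + √(2*u) = -4 + √2*√u)
b(j) = 3 - 2*j (b(j) = 3 - (j + j) = 3 - 2*j)
(b(4) + q(1))² = ((3 - 2*4) + (-4 + √2*√1))² = ((3 - 8) + (-4 + √2*1))² = (-5 + (-4 + √2))² = (-9 + √2)²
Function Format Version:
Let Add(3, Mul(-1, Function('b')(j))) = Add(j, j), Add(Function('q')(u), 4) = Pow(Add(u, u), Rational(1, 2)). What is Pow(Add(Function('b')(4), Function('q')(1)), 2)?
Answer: Pow(Add(9, Mul(-1, Pow(2, Rational(1, 2)))), 2) ≈ 57.544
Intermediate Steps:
Function('q')(u) = Add(-4, Mul(Pow(2, Rational(1, 2)), Pow(u, Rational(1, 2)))) (Function('q')(u) = Add(-4, Pow(Add(u, u), Rational(1, 2))) = Add(-4, Pow(Mul(2, u), Rational(1, 2))) = Add(-4, Mul(Pow(2, Rational(1, 2)), Pow(u, Rational(1, 2)))))
Function('b')(j) = Add(3, Mul(-2, j)) (Function('b')(j) = Add(3, Mul(-1, Add(j, j))) = Add(3, Mul(-1, Mul(2, j))) = Add(3, Mul(-2, j)))
Pow(Add(Function('b')(4), Function('q')(1)), 2) = Pow(Add(Add(3, Mul(-2, 4)), Add(-4, Mul(Pow(2, Rational(1, 2)), Pow(1, Rational(1, 2))))), 2) = Pow(Add(Add(3, -8), Add(-4, Mul(Pow(2, Rational(1, 2)), 1))), 2) = Pow(Add(-5, Add(-4, Pow(2, Rational(1, 2)))), 2) = Pow(Add(-9, Pow(2, Rational(1, 2))), 2)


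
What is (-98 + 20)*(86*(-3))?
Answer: 20124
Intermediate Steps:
(-98 + 20)*(86*(-3)) = -78*(-258) = 20124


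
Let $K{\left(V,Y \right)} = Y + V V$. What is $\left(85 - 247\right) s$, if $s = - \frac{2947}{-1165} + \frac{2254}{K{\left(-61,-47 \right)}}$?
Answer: $- \frac{1089708228}{2140105} \approx -509.18$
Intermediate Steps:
$K{\left(V,Y \right)} = Y + V^{2}$
$s = \frac{6726594}{2140105}$ ($s = - \frac{2947}{-1165} + \frac{2254}{-47 + \left(-61\right)^{2}} = \left(-2947\right) \left(- \frac{1}{1165}\right) + \frac{2254}{-47 + 3721} = \frac{2947}{1165} + \frac{2254}{3674} = \frac{2947}{1165} + 2254 \cdot \frac{1}{3674} = \frac{2947}{1165} + \frac{1127}{1837} = \frac{6726594}{2140105} \approx 3.1431$)
$\left(85 - 247\right) s = \left(85 - 247\right) \frac{6726594}{2140105} = \left(-162\right) \frac{6726594}{2140105} = - \frac{1089708228}{2140105}$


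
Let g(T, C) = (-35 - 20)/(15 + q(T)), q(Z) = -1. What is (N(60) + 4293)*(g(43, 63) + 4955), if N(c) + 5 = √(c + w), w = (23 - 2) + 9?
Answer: 148611360/7 + 207945*√10/14 ≈ 2.1277e+7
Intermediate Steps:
w = 30 (w = 21 + 9 = 30)
g(T, C) = -55/14 (g(T, C) = (-35 - 20)/(15 - 1) = -55/14)
N(c) = -5 + √(30 + c) (N(c) = -5 + √(c + 30) = -5 + √(30 + c))
(N(60) + 4293)*(g(43, 63) + 4955) = ((-5 + √(30 + 60)) + 4293)*(-55/14 + 4955) = ((-5 + √90) + 4293)*(69315/14) = ((-5 + 3*√10) + 4293)*(69315/14) = (4288 + 3*√10)*(69315/14) = 148611360/7 + 207945*√10/14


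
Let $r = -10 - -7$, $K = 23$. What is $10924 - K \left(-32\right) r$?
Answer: $8716$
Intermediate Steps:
$r = -3$ ($r = -10 + 7 = -3$)
$10924 - K \left(-32\right) r = 10924 - 23 \left(-32\right) \left(-3\right) = 10924 - \left(-736\right) \left(-3\right) = 10924 - 2208 = 8716$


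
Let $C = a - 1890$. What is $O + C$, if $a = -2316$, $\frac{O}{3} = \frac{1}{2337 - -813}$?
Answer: $- \frac{4416299}{1050} \approx -4206.0$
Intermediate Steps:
$O = \frac{1}{1050}$ ($O = \frac{3}{2337 - -813} = \frac{3}{2337 + 813} = \frac{3}{3150} = 3 \cdot \frac{1}{3150} = \frac{1}{1050} \approx 0.00095238$)
$C = -4206$ ($C = -2316 - 1890 = -4206$)
$O + C = \frac{1}{1050} - 4206 = - \frac{4416299}{1050}$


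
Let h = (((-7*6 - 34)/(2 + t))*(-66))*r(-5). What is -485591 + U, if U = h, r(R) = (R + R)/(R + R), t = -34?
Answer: -1942991/4 ≈ -4.8575e+5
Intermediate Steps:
r(R) = 1 (r(R) = (2*R)/((2*R)) = (2*R)*(1/(2*R)) = 1)
h = -627/4 (h = (((-7*6 - 34)/(2 - 34))*(-66))*1 = (((-42 - 34)/(-32))*(-66))*1 = (-76*(-1/32)*(-66))*1 = ((19/8)*(-66))*1 = -627/4*1 = -627/4 ≈ -156.75)
U = -627/4 ≈ -156.75
-485591 + U = -485591 - 627/4 = -1942991/4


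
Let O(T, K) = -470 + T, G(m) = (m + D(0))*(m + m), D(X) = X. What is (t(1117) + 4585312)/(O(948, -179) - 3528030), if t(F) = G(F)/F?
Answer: -2293773/1763776 ≈ -1.3005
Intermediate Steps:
G(m) = 2*m² (G(m) = (m + 0)*(m + m) = m*(2*m) = 2*m²)
t(F) = 2*F (t(F) = (2*F²)/F = 2*F)
(t(1117) + 4585312)/(O(948, -179) - 3528030) = (2*1117 + 4585312)/((-470 + 948) - 3528030) = (2234 + 4585312)/(478 - 3528030) = 4587546/(-3527552) = 4587546*(-1/3527552) = -2293773/1763776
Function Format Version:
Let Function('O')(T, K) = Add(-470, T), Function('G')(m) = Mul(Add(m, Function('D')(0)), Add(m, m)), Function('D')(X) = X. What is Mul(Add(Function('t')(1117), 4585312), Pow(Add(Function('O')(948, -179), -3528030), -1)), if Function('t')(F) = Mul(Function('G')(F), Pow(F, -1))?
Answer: Rational(-2293773, 1763776) ≈ -1.3005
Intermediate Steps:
Function('G')(m) = Mul(2, Pow(m, 2)) (Function('G')(m) = Mul(Add(m, 0), Add(m, m)) = Mul(m, Mul(2, m)) = Mul(2, Pow(m, 2)))
Function('t')(F) = Mul(2, F) (Function('t')(F) = Mul(Mul(2, Pow(F, 2)), Pow(F, -1)) = Mul(2, F))
Mul(Add(Function('t')(1117), 4585312), Pow(Add(Function('O')(948, -179), -3528030), -1)) = Mul(Add(Mul(2, 1117), 4585312), Pow(Add(Add(-470, 948), -3528030), -1)) = Mul(Add(2234, 4585312), Pow(Add(478, -3528030), -1)) = Mul(4587546, Pow(-3527552, -1)) = Mul(4587546, Rational(-1, 3527552)) = Rational(-2293773, 1763776)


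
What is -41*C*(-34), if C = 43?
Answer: 59942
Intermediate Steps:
-41*C*(-34) = -41*43*(-34) = -1763*(-34) = 59942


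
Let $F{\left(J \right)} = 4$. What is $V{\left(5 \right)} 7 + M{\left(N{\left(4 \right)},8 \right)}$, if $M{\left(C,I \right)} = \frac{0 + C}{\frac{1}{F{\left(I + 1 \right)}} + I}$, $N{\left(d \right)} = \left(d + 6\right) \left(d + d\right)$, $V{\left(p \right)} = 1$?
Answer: $\frac{551}{33} \approx 16.697$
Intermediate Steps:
$N{\left(d \right)} = 2 d \left(6 + d\right)$ ($N{\left(d \right)} = \left(6 + d\right) 2 d = 2 d \left(6 + d\right)$)
$M{\left(C,I \right)} = \frac{C}{\frac{1}{4} + I}$ ($M{\left(C,I \right)} = \frac{0 + C}{\frac{1}{4} + I} = \frac{C}{\frac{1}{4} + I}$)
$V{\left(5 \right)} 7 + M{\left(N{\left(4 \right)},8 \right)} = 1 \cdot 7 + \frac{4 \cdot 2 \cdot 4 \left(6 + 4\right)}{1 + 4 \cdot 8} = 7 + \frac{4 \cdot 2 \cdot 4 \cdot 10}{1 + 32} = 7 + 4 \cdot 80 \cdot \frac{1}{33} = 7 + \frac{320}{33} = \frac{551}{33}$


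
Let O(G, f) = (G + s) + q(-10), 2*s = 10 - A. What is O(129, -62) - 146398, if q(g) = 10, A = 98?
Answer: -146303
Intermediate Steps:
s = -44 (s = (10 - 1*98)/2 = (10 - 98)/2 = (1/2)*(-88) = -44)
O(G, f) = -34 + G (O(G, f) = (G - 44) + 10 = (-44 + G) + 10 = -34 + G)
O(129, -62) - 146398 = (-34 + 129) - 146398 = 95 - 146398 = -146303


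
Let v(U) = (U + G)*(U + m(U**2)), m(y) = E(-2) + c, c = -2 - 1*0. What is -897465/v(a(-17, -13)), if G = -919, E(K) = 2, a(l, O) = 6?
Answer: 299155/1826 ≈ 163.83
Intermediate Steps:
c = -2 (c = -2 + 0 = -2)
m(y) = 0 (m(y) = 2 - 2 = 0)
v(U) = U*(-919 + U) (v(U) = (U - 919)*(U + 0) = (-919 + U)*U = U*(-919 + U))
-897465/v(a(-17, -13)) = -897465*1/(6*(-919 + 6)) = -897465/(6*(-913)) = -897465/(-5478) = -897465*(-1/5478) = 299155/1826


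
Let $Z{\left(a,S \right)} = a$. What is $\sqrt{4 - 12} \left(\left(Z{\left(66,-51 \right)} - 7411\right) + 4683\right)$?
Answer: $- 5324 i \sqrt{2} \approx - 7529.3 i$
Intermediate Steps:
$\sqrt{4 - 12} \left(\left(Z{\left(66,-51 \right)} - 7411\right) + 4683\right) = \sqrt{4 - 12} \left(\left(66 - 7411\right) + 4683\right) = \sqrt{-8} \left(-7345 + 4683\right) = 2 i \sqrt{2} \left(-2662\right) = - 5324 i \sqrt{2}$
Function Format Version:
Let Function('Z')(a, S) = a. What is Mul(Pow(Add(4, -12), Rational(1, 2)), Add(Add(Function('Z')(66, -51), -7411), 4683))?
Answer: Mul(-5324, I, Pow(2, Rational(1, 2))) ≈ Mul(-7529.3, I)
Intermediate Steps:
Mul(Pow(Add(4, -12), Rational(1, 2)), Add(Add(Function('Z')(66, -51), -7411), 4683)) = Mul(Pow(Add(4, -12), Rational(1, 2)), Add(Add(66, -7411), 4683)) = Mul(Pow(-8, Rational(1, 2)), Add(-7345, 4683)) = Mul(Mul(2, I, Pow(2, Rational(1, 2))), -2662) = Mul(-5324, I, Pow(2, Rational(1, 2)))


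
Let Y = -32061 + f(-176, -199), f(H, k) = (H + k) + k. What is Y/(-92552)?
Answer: 32635/92552 ≈ 0.35261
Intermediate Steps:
f(H, k) = H + 2*k
Y = -32635 (Y = -32061 + (-176 + 2*(-199)) = -32061 + (-176 - 398) = -32061 - 574 = -32635)
Y/(-92552) = -32635/(-92552) = -32635*(-1/92552) = 32635/92552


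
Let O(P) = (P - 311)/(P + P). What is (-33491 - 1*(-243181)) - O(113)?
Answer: 23695069/113 ≈ 2.0969e+5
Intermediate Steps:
O(P) = (-311 + P)/(2*P) (O(P) = (-311 + P)/((2*P)) = (-311 + P)*(1/(2*P)) = (-311 + P)/(2*P))
(-33491 - 1*(-243181)) - O(113) = (-33491 - 1*(-243181)) - (-311 + 113)/(2*113) = (-33491 + 243181) - (-198)/(2*113) = 209690 - 1*(-99/113) = 209690 + 99/113 = 23695069/113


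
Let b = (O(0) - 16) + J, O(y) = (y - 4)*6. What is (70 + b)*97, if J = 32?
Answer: 6014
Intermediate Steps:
O(y) = -24 + 6*y (O(y) = (-4 + y)*6 = -24 + 6*y)
b = -8 (b = ((-24 + 6*0) - 16) + 32 = ((-24 + 0) - 16) + 32 = (-24 - 16) + 32 = -40 + 32 = -8)
(70 + b)*97 = (70 - 8)*97 = 62*97 = 6014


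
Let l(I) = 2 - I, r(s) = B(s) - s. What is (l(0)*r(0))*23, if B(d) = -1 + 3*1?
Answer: 92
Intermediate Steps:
B(d) = 2 (B(d) = -1 + 3 = 2)
r(s) = 2 - s
(l(0)*r(0))*23 = ((2 - 1*0)*(2 - 1*0))*23 = ((2 + 0)*(2 + 0))*23 = (2*2)*23 = 4*23 = 92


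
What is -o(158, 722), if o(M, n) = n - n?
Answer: 0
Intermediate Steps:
o(M, n) = 0
-o(158, 722) = -1*0 = 0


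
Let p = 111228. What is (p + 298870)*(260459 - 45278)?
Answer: 88245297738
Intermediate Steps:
(p + 298870)*(260459 - 45278) = (111228 + 298870)*(260459 - 45278) = 410098*215181 = 88245297738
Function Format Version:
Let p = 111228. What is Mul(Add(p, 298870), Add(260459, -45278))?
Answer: 88245297738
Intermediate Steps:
Mul(Add(p, 298870), Add(260459, -45278)) = Mul(Add(111228, 298870), Add(260459, -45278)) = Mul(410098, 215181) = 88245297738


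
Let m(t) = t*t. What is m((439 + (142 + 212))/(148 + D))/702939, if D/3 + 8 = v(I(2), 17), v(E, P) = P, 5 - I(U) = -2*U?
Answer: 628849/21527506875 ≈ 2.9211e-5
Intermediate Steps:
I(U) = 5 + 2*U (I(U) = 5 - (-2)*U = 5 + 2*U)
D = 27 (D = -24 + 3*17 = -24 + 51 = 27)
m(t) = t**2
m((439 + (142 + 212))/(148 + D))/702939 = ((439 + (142 + 212))/(148 + 27))**2/702939 = ((439 + 354)/175)**2*(1/702939) = (793*(1/175))**2*(1/702939) = (793/175)**2*(1/702939) = (628849/30625)*(1/702939) = 628849/21527506875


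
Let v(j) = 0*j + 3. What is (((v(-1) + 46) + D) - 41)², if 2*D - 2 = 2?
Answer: 100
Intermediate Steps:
v(j) = 3 (v(j) = 0 + 3 = 3)
D = 2 (D = 1 + (½)*2 = 1 + 1 = 2)
(((v(-1) + 46) + D) - 41)² = (((3 + 46) + 2) - 41)² = ((49 + 2) - 41)² = (51 - 41)² = 10² = 100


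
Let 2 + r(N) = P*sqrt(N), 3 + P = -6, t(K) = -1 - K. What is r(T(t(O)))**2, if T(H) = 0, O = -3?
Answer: 4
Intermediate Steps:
P = -9 (P = -3 - 6 = -9)
r(N) = -2 - 9*sqrt(N)
r(T(t(O)))**2 = (-2 - 9*sqrt(0))**2 = (-2 - 9*0)**2 = (-2 + 0)**2 = (-2)**2 = 4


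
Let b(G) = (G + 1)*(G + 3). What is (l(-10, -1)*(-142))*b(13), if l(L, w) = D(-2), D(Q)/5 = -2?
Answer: 318080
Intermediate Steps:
D(Q) = -10 (D(Q) = 5*(-2) = -10)
l(L, w) = -10
b(G) = (1 + G)*(3 + G)
(l(-10, -1)*(-142))*b(13) = (-10*(-142))*(3 + 13**2 + 4*13) = 1420*(3 + 169 + 52) = 1420*224 = 318080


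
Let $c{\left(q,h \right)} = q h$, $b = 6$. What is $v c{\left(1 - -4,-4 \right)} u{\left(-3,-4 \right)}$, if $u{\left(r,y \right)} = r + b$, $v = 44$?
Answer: $-2640$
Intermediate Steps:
$c{\left(q,h \right)} = h q$
$u{\left(r,y \right)} = 6 + r$ ($u{\left(r,y \right)} = r + 6 = 6 + r$)
$v c{\left(1 - -4,-4 \right)} u{\left(-3,-4 \right)} = 44 \left(- 4 \left(1 - -4\right)\right) \left(6 - 3\right) = 44 \left(- 4 \left(1 + 4\right)\right) 3 = 44 \left(\left(-4\right) 5\right) 3 = 44 \left(-20\right) 3 = \left(-880\right) 3 = -2640$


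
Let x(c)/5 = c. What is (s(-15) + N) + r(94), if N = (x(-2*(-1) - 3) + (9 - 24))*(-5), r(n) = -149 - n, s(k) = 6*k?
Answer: -233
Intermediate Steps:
x(c) = 5*c
N = 100 (N = (5*(-2*(-1) - 3) + (9 - 24))*(-5) = (5*(2 - 3) - 15)*(-5) = (5*(-1) - 15)*(-5) = (-5 - 15)*(-5) = -20*(-5) = 100)
(s(-15) + N) + r(94) = (6*(-15) + 100) + (-149 - 1*94) = (-90 + 100) + (-149 - 94) = 10 - 243 = -233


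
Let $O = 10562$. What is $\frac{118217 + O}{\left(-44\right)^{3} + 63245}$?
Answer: $- \frac{128779}{21939} \approx -5.8699$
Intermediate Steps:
$\frac{118217 + O}{\left(-44\right)^{3} + 63245} = \frac{118217 + 10562}{\left(-44\right)^{3} + 63245} = \frac{128779}{-85184 + 63245} = \frac{128779}{-21939} = 128779 \left(- \frac{1}{21939}\right) = - \frac{128779}{21939}$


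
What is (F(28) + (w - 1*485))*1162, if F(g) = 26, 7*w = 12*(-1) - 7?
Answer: -536512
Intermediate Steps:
w = -19/7 (w = (12*(-1) - 7)/7 = (-12 - 7)/7 = (⅐)*(-19) = -19/7 ≈ -2.7143)
(F(28) + (w - 1*485))*1162 = (26 + (-19/7 - 1*485))*1162 = (26 + (-19/7 - 485))*1162 = (26 - 3414/7)*1162 = -3232/7*1162 = -536512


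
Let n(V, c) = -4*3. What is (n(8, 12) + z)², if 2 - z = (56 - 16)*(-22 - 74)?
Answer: 14668900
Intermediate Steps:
z = 3842 (z = 2 - (56 - 16)*(-22 - 74) = 2 - 40*(-96) = 2 - 1*(-3840) = 2 + 3840 = 3842)
n(V, c) = -12
(n(8, 12) + z)² = (-12 + 3842)² = 3830² = 14668900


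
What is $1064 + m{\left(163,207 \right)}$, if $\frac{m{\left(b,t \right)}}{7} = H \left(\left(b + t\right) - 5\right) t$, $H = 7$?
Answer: $3703259$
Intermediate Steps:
$m{\left(b,t \right)} = 7 t \left(-35 + 7 b + 7 t\right)$ ($m{\left(b,t \right)} = 7 \cdot 7 \left(\left(b + t\right) - 5\right) t = 7 \cdot 7 \left(-5 + b + t\right) t = 7 \left(-35 + 7 b + 7 t\right) t = 7 t \left(-35 + 7 b + 7 t\right)$)
$1064 + m{\left(163,207 \right)} = 1064 + 49 \cdot 207 \left(-5 + 163 + 207\right) = 1064 + 49 \cdot 207 \cdot 365 = 1064 + 3702195 = 3703259$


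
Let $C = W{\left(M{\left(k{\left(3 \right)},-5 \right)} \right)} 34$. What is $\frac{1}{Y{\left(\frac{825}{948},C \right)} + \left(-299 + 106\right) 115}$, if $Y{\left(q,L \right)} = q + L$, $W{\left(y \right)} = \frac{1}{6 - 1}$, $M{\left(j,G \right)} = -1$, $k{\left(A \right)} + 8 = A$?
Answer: $- \frac{1580}{35055981} \approx -4.5071 \cdot 10^{-5}$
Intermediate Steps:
$k{\left(A \right)} = -8 + A$
$W{\left(y \right)} = \frac{1}{5}$
$C = \frac{34}{5}$ ($C = \frac{1}{5} \cdot 34 = \frac{34}{5} \approx 6.8$)
$Y{\left(q,L \right)} = L + q$
$\frac{1}{Y{\left(\frac{825}{948},C \right)} + \left(-299 + 106\right) 115} = \frac{1}{\left(\frac{34}{5} + \frac{825}{948}\right) + \left(-299 + 106\right) 115} = \frac{1}{\left(\frac{34}{5} + 825 \cdot \frac{1}{948}\right) - 22195} = \frac{1}{\left(\frac{34}{5} + \frac{275}{316}\right) - 22195} = \frac{1}{\frac{12119}{1580} - 22195} = \frac{1}{- \frac{35055981}{1580}} = - \frac{1580}{35055981}$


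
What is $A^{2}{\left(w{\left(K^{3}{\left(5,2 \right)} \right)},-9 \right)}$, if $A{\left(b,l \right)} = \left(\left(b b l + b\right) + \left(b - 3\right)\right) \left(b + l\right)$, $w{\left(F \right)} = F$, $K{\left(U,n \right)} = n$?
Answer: $316969$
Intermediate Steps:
$A{\left(b,l \right)} = \left(b + l\right) \left(-3 + 2 b + l b^{2}\right)$ ($A{\left(b,l \right)} = \left(\left(b^{2} l + b\right) + \left(b - 3\right)\right) \left(b + l\right) = \left(\left(l b^{2} + b\right) + \left(-3 + b\right)\right) \left(b + l\right) = \left(\left(b + l b^{2}\right) + \left(-3 + b\right)\right) \left(b + l\right) = \left(-3 + 2 b + l b^{2}\right) \left(b + l\right) = \left(b + l\right) \left(-3 + 2 b + l b^{2}\right)$)
$A^{2}{\left(w{\left(K^{3}{\left(5,2 \right)} \right)},-9 \right)} = \left(- 3 \cdot 2^{3} - -27 + 2 \left(2^{3}\right)^{2} - 9 \left(2^{3}\right)^{3} + \left(2^{3}\right)^{2} \left(-9\right)^{2} + 2 \cdot 2^{3} \left(-9\right)\right)^{2} = \left(\left(-3\right) 8 + 27 + 2 \cdot 8^{2} - 9 \cdot 8^{3} + 8^{2} \cdot 81 + 2 \cdot 8 \left(-9\right)\right)^{2} = \left(-24 + 27 + 2 \cdot 64 - 4608 + 64 \cdot 81 - 144\right)^{2} = \left(-24 + 27 + 128 - 4608 + 5184 - 144\right)^{2} = 563^{2} = 316969$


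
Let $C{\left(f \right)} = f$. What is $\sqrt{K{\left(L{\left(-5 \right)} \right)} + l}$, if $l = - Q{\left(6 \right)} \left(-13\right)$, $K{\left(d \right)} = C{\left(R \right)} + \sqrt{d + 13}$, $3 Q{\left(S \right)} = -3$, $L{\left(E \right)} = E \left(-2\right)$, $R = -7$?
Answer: $\sqrt{-20 + \sqrt{23}} \approx 3.8993 i$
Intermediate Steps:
$L{\left(E \right)} = - 2 E$
$Q{\left(S \right)} = -1$ ($Q{\left(S \right)} = \frac{1}{3} \left(-3\right) = -1$)
$K{\left(d \right)} = -7 + \sqrt{13 + d}$ ($K{\left(d \right)} = -7 + \sqrt{d + 13} = -7 + \sqrt{13 + d}$)
$l = -13$ ($l = \left(-1\right) \left(-1\right) \left(-13\right) = 1 \left(-13\right) = -13$)
$\sqrt{K{\left(L{\left(-5 \right)} \right)} + l} = \sqrt{\left(-7 + \sqrt{13 - -10}\right) - 13} = \sqrt{\left(-7 + \sqrt{13 + 10}\right) - 13} = \sqrt{\left(-7 + \sqrt{23}\right) - 13} = \sqrt{-20 + \sqrt{23}}$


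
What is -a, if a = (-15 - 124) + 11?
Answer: 128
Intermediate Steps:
a = -128 (a = -139 + 11 = -128)
-a = -1*(-128) = 128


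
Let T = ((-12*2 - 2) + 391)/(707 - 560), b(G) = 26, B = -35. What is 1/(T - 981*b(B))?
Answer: -147/3749017 ≈ -3.9210e-5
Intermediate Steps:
T = 365/147 (T = ((-24 - 2) + 391)/147 = (-26 + 391)*(1/147) = 365*(1/147) = 365/147 ≈ 2.4830)
1/(T - 981*b(B)) = 1/(365/147 - 981*26) = 1/(365/147 - 25506) = 1/(-3749017/147) = -147/3749017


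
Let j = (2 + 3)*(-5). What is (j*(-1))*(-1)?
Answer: -25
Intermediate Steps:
j = -25 (j = 5*(-5) = -25)
(j*(-1))*(-1) = -25*(-1)*(-1) = 25*(-1) = -25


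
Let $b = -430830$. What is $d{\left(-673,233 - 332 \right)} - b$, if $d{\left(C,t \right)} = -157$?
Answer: $430673$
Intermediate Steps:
$d{\left(-673,233 - 332 \right)} - b = -157 - -430830 = -157 + 430830 = 430673$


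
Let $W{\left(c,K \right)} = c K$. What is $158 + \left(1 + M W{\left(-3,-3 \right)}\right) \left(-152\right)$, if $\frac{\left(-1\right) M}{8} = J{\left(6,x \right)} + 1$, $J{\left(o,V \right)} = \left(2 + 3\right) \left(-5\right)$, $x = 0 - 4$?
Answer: $-262650$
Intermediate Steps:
$x = -4$ ($x = 0 - 4 = -4$)
$J{\left(o,V \right)} = -25$ ($J{\left(o,V \right)} = 5 \left(-5\right) = -25$)
$M = 192$ ($M = - 8 \left(-25 + 1\right) = \left(-8\right) \left(-24\right) = 192$)
$W{\left(c,K \right)} = K c$
$158 + \left(1 + M W{\left(-3,-3 \right)}\right) \left(-152\right) = 158 + \left(1 + 192 \left(\left(-3\right) \left(-3\right)\right)\right) \left(-152\right) = 158 + \left(1 + 192 \cdot 9\right) \left(-152\right) = 158 + \left(1 + 1728\right) \left(-152\right) = 158 + 1729 \left(-152\right) = 158 - 262808 = -262650$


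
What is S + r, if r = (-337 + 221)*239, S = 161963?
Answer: 134239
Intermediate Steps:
r = -27724 (r = -116*239 = -27724)
S + r = 161963 - 27724 = 134239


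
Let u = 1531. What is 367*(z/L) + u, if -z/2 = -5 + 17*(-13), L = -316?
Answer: 79478/79 ≈ 1006.1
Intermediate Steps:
z = 452 (z = -2*(-5 + 17*(-13)) = -2*(-5 - 221) = -2*(-226) = 452)
367*(z/L) + u = 367*(452/(-316)) + 1531 = 367*(452*(-1/316)) + 1531 = 367*(-113/79) + 1531 = -41471/79 + 1531 = 79478/79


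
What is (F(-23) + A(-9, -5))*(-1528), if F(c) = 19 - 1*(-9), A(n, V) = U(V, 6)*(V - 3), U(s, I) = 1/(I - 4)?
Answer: -36672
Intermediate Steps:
U(s, I) = 1/(-4 + I)
A(n, V) = -3/2 + V/2 (A(n, V) = (V - 3)/(-4 + 6) = (-3 + V)/2 = -3/2 + V/2)
F(c) = 28 (F(c) = 19 + 9 = 28)
(F(-23) + A(-9, -5))*(-1528) = (28 + (-3/2 + (½)*(-5)))*(-1528) = (28 + (-3/2 - 5/2))*(-1528) = (28 - 4)*(-1528) = 24*(-1528) = -36672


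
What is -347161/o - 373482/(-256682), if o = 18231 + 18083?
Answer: -37773677227/4660575074 ≈ -8.1049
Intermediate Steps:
o = 36314
-347161/o - 373482/(-256682) = -347161/36314 - 373482/(-256682) = -347161*1/36314 - 373482*(-1/256682) = -347161/36314 + 186741/128341 = -37773677227/4660575074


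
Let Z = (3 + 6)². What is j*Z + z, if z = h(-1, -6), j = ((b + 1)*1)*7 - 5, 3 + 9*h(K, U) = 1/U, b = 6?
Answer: 192437/54 ≈ 3563.6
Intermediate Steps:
h(K, U) = -⅓ + 1/(9*U)
j = 44 (j = ((6 + 1)*1)*7 - 5 = (7*1)*7 - 5 = 7*7 - 5 = 49 - 5 = 44)
z = -19/54 (z = (⅑)*(1 - 3*(-6))/(-6) = (⅑)*(-⅙)*(1 + 18) = (⅑)*(-⅙)*19 = -19/54 ≈ -0.35185)
Z = 81 (Z = 9² = 81)
j*Z + z = 44*81 - 19/54 = 3564 - 19/54 = 192437/54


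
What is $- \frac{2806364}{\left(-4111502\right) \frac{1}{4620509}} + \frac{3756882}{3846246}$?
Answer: $\frac{4156136160447724555}{1317820676791} \approx 3.1538 \cdot 10^{6}$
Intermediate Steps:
$- \frac{2806364}{\left(-4111502\right) \frac{1}{4620509}} + \frac{3756882}{3846246} = - \frac{2806364}{\left(-4111502\right) \frac{1}{4620509}} + 3756882 \cdot \frac{1}{3846246} = - \frac{2806364}{- \frac{4111502}{4620509}} + \frac{626147}{641041} = \left(-2806364\right) \left(- \frac{4620509}{4111502}\right) + \frac{626147}{641041} = \frac{6483415059638}{2055751} + \frac{626147}{641041} = \frac{4156136160447724555}{1317820676791}$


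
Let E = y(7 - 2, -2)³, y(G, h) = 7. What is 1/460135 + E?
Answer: 157826306/460135 ≈ 343.00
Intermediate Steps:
E = 343 (E = 7³ = 343)
1/460135 + E = 1/460135 + 343 = 157826306/460135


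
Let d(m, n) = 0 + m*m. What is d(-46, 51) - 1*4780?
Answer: -2664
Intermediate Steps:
d(m, n) = m² (d(m, n) = 0 + m² = m²)
d(-46, 51) - 1*4780 = (-46)² - 1*4780 = 2116 - 4780 = -2664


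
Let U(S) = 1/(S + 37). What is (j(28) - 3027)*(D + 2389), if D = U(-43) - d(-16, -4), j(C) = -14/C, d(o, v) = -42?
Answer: -88312175/12 ≈ -7.3593e+6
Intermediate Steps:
U(S) = 1/(37 + S)
D = 251/6 (D = 1/(37 - 43) - 1*(-42) = 1/(-6) + 42 = -⅙ + 42 = 251/6 ≈ 41.833)
(j(28) - 3027)*(D + 2389) = (-14/28 - 3027)*(251/6 + 2389) = (-14*1/28 - 3027)*(14585/6) = (-½ - 3027)*(14585/6) = -6055/2*14585/6 = -88312175/12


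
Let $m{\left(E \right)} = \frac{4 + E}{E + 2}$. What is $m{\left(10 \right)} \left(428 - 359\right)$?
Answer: $\frac{161}{2} \approx 80.5$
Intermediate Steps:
$m{\left(E \right)} = \frac{4 + E}{2 + E}$
$m{\left(10 \right)} \left(428 - 359\right) = \frac{4 + 10}{2 + 10} \left(428 - 359\right) = \frac{1}{12} \cdot 14 \cdot 69 = \frac{7}{6} \cdot 69 = \frac{161}{2}$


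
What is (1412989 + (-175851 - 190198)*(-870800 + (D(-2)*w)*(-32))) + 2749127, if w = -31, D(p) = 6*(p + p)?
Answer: 327474525908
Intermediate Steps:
D(p) = 12*p (D(p) = 6*(2*p) = 12*p)
(1412989 + (-175851 - 190198)*(-870800 + (D(-2)*w)*(-32))) + 2749127 = (1412989 + (-175851 - 190198)*(-870800 + ((12*(-2))*(-31))*(-32))) + 2749127 = (1412989 - 366049*(-870800 - 24*(-31)*(-32))) + 2749127 = (1412989 - 366049*(-870800 + 744*(-32))) + 2749127 = (1412989 - 366049*(-870800 - 23808)) + 2749127 = (1412989 - 366049*(-894608)) + 2749127 = (1412989 + 327470363792) + 2749127 = 327471776781 + 2749127 = 327474525908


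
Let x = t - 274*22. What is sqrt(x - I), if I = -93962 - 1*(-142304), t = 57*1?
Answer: I*sqrt(54313) ≈ 233.05*I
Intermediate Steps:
t = 57
I = 48342 (I = -93962 + 142304 = 48342)
x = -5971 (x = 57 - 274*22 = 57 - 6028 = -5971)
sqrt(x - I) = sqrt(-5971 - 1*48342) = sqrt(-5971 - 48342) = sqrt(-54313) = I*sqrt(54313)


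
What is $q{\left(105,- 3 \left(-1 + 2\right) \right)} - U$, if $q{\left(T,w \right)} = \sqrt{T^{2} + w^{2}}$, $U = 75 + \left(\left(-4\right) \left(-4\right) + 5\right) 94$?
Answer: $-2049 + 3 \sqrt{1226} \approx -1944.0$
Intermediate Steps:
$U = 2049$ ($U = 75 + \left(16 + 5\right) 94 = 75 + 21 \cdot 94 = 75 + 1974 = 2049$)
$q{\left(105,- 3 \left(-1 + 2\right) \right)} - U = \sqrt{105^{2} + \left(- 3 \left(-1 + 2\right)\right)^{2}} - 2049 = \sqrt{11025 + \left(\left(-3\right) 1\right)^{2}} - 2049 = \sqrt{11025 + \left(-3\right)^{2}} - 2049 = \sqrt{11025 + 9} - 2049 = \sqrt{11034} - 2049 = 3 \sqrt{1226} - 2049 = -2049 + 3 \sqrt{1226}$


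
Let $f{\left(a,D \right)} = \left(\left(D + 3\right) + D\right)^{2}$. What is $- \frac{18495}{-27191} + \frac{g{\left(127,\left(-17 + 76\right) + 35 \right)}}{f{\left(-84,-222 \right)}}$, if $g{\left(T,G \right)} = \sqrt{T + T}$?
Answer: $\frac{18495}{27191} + \frac{\sqrt{254}}{194481} \approx 0.68027$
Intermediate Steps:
$g{\left(T,G \right)} = \sqrt{2} \sqrt{T}$ ($g{\left(T,G \right)} = \sqrt{2 T} = \sqrt{2} \sqrt{T}$)
$f{\left(a,D \right)} = \left(3 + 2 D\right)^{2}$ ($f{\left(a,D \right)} = \left(\left(3 + D\right) + D\right)^{2} = \left(3 + 2 D\right)^{2}$)
$- \frac{18495}{-27191} + \frac{g{\left(127,\left(-17 + 76\right) + 35 \right)}}{f{\left(-84,-222 \right)}} = - \frac{18495}{-27191} + \frac{\sqrt{2} \sqrt{127}}{\left(3 + 2 \left(-222\right)\right)^{2}} = \left(-18495\right) \left(- \frac{1}{27191}\right) + \frac{\sqrt{254}}{\left(3 - 444\right)^{2}} = \frac{18495}{27191} + \frac{\sqrt{254}}{\left(-441\right)^{2}} = \frac{18495}{27191} + \frac{\sqrt{254}}{194481}$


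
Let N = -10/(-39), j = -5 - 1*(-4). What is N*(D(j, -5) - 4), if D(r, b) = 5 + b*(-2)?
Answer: 110/39 ≈ 2.8205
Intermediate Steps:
j = -1 (j = -5 + 4 = -1)
N = 10/39 (N = -10*(-1/39) = 10/39 ≈ 0.25641)
D(r, b) = 5 - 2*b
N*(D(j, -5) - 4) = 10*((5 - 2*(-5)) - 4)/39 = 10*((5 + 10) - 4)/39 = 10*(15 - 4)/39 = (10/39)*11 = 110/39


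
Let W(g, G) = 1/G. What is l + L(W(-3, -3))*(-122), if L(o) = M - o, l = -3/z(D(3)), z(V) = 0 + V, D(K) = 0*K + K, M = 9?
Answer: -3419/3 ≈ -1139.7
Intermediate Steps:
D(K) = K (D(K) = 0 + K = K)
z(V) = V
l = -1 (l = -3/3 = -3*1/3 = -1)
L(o) = 9 - o
l + L(W(-3, -3))*(-122) = -1 + (9 - 1/(-3))*(-122) = -1 + (9 - 1*(-1/3))*(-122) = -1 + (9 + 1/3)*(-122) = -1 + (28/3)*(-122) = -1 - 3416/3 = -3419/3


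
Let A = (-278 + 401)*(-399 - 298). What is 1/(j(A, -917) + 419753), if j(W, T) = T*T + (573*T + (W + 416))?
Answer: 1/649886 ≈ 1.5387e-6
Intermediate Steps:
A = -85731 (A = 123*(-697) = -85731)
j(W, T) = 416 + W + T² + 573*T (j(W, T) = T² + (573*T + (416 + W)) = T² + (416 + W + 573*T) = 416 + W + T² + 573*T)
1/(j(A, -917) + 419753) = 1/((416 - 85731 + (-917)² + 573*(-917)) + 419753) = 1/((416 - 85731 + 840889 - 525441) + 419753) = 1/(230133 + 419753) = 1/649886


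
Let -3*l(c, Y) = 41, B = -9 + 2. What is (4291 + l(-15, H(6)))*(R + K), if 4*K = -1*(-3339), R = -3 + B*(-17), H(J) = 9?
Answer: 12200024/3 ≈ 4.0667e+6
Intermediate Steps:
B = -7
l(c, Y) = -41/3 (l(c, Y) = -⅓*41 = -41/3)
R = 116 (R = -3 - 7*(-17) = -3 + 119 = 116)
K = 3339/4 (K = (-1*(-3339))/4 = (¼)*3339 = 3339/4 ≈ 834.75)
(4291 + l(-15, H(6)))*(R + K) = (4291 - 41/3)*(116 + 3339/4) = (12832/3)*(3803/4) = 12200024/3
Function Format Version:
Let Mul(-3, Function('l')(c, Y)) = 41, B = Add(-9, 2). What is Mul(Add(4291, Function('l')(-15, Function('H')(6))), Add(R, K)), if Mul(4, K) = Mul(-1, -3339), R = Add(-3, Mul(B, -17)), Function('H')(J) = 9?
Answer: Rational(12200024, 3) ≈ 4.0667e+6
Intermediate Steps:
B = -7
Function('l')(c, Y) = Rational(-41, 3) (Function('l')(c, Y) = Mul(Rational(-1, 3), 41) = Rational(-41, 3))
R = 116 (R = Add(-3, Mul(-7, -17)) = Add(-3, 119) = 116)
K = Rational(3339, 4) (K = Mul(Rational(1, 4), Mul(-1, -3339)) = Mul(Rational(1, 4), 3339) = Rational(3339, 4) ≈ 834.75)
Mul(Add(4291, Function('l')(-15, Function('H')(6))), Add(R, K)) = Mul(Add(4291, Rational(-41, 3)), Add(116, Rational(3339, 4))) = Mul(Rational(12832, 3), Rational(3803, 4)) = Rational(12200024, 3)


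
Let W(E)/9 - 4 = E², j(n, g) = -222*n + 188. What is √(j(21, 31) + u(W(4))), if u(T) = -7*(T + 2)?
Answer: 2*I*√1437 ≈ 75.816*I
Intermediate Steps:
j(n, g) = 188 - 222*n
W(E) = 36 + 9*E²
u(T) = -14 - 7*T (u(T) = -7*(2 + T) = -14 - 7*T)
√(j(21, 31) + u(W(4))) = √((188 - 222*21) + (-14 - 7*(36 + 9*4²))) = √((188 - 4662) + (-14 - 7*(36 + 9*16))) = √(-4474 + (-14 - 7*(36 + 144))) = √(-4474 + (-14 - 7*180)) = √(-4474 + (-14 - 1260)) = √(-4474 - 1274) = √(-5748) = 2*I*√1437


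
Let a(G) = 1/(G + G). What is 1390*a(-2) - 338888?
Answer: -678471/2 ≈ -3.3924e+5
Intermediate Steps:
a(G) = 1/(2*G)
1390*a(-2) - 338888 = 1390*((½)/(-2)) - 338888 = 1390*((½)*(-½)) - 338888 = 1390*(-¼) - 338888 = -695/2 - 338888 = -678471/2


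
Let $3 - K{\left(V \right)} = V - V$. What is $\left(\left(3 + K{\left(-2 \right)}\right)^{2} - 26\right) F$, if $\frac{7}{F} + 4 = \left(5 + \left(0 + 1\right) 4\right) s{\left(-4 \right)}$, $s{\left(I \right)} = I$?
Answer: $- \frac{7}{4} \approx -1.75$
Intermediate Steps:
$K{\left(V \right)} = 3$ ($K{\left(V \right)} = 3 - \left(V - V\right) = 3 - 0 = 3 + 0 = 3$)
$F = - \frac{7}{40}$ ($F = \frac{7}{-4 + \left(5 + \left(0 + 1\right) 4\right) \left(-4\right)} = \frac{7}{-4 + \left(5 + 1 \cdot 4\right) \left(-4\right)} = \frac{7}{-4 + \left(5 + 4\right) \left(-4\right)} = \frac{7}{-4 + 9 \left(-4\right)} = \frac{7}{-4 - 36} = \frac{7}{-40} = 7 \left(- \frac{1}{40}\right) = - \frac{7}{40} \approx -0.175$)
$\left(\left(3 + K{\left(-2 \right)}\right)^{2} - 26\right) F = \left(\left(3 + 3\right)^{2} - 26\right) \left(- \frac{7}{40}\right) = \left(6^{2} - 26\right) \left(- \frac{7}{40}\right) = \left(36 - 26\right) \left(- \frac{7}{40}\right) = 10 \left(- \frac{7}{40}\right) = - \frac{7}{4}$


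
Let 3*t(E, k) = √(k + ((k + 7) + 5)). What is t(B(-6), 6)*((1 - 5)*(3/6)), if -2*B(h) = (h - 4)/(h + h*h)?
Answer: -4*√6/3 ≈ -3.2660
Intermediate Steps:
B(h) = -(-4 + h)/(2*(h + h²)) (B(h) = -(h - 4)/(2*(h + h*h)) = -(-4 + h)/(2*(h + h²)))
t(E, k) = √(12 + 2*k)/3 (t(E, k) = √(k + ((k + 7) + 5))/3 = √(k + ((7 + k) + 5))/3 = √(k + (12 + k))/3 = √(12 + 2*k)/3)
t(B(-6), 6)*((1 - 5)*(3/6)) = (√(12 + 2*6)/3)*((1 - 5)*(3/6)) = (√(12 + 12)/3)*(-12/6) = (√24/3)*(-4*½) = ((2*√6)/3)*(-2) = (2*√6/3)*(-2) = -4*√6/3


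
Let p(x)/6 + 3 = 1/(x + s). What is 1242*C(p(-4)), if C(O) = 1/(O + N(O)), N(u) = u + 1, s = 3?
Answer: -1242/47 ≈ -26.426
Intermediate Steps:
N(u) = 1 + u
p(x) = -18 + 6/(3 + x) (p(x) = -18 + 6/(x + 3) = -18 + 6/(3 + x))
C(O) = 1/(1 + 2*O) (C(O) = 1/(O + (1 + O)) = 1/(1 + 2*O))
1242*C(p(-4)) = 1242/(1 + 2*(6*(-8 - 3*(-4))/(3 - 4))) = 1242/(1 + 2*(6*(-8 + 12)/(-1))) = 1242/(1 + 2*(6*(-1)*4)) = 1242/(1 + 2*(-24)) = 1242/(1 - 48) = 1242/(-47) = 1242*(-1/47) = -1242/47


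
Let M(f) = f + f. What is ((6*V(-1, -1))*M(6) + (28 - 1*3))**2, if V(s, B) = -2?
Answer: 14161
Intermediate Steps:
M(f) = 2*f
((6*V(-1, -1))*M(6) + (28 - 1*3))**2 = ((6*(-2))*(2*6) + (28 - 1*3))**2 = (-12*12 + (28 - 3))**2 = (-144 + 25)**2 = (-119)**2 = 14161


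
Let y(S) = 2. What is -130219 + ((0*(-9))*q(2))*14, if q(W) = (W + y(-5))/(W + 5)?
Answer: -130219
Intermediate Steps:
q(W) = (2 + W)/(5 + W) (q(W) = (W + 2)/(W + 5) = (2 + W)/(5 + W))
-130219 + ((0*(-9))*q(2))*14 = -130219 + ((0*(-9))*((2 + 2)/(5 + 2)))*14 = -130219 + (0*(4/7))*14 = -130219 + 0*14 = -130219 + 0 = -130219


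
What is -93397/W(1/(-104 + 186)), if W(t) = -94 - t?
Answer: 7658554/7709 ≈ 993.46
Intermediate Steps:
-93397/W(1/(-104 + 186)) = -93397/(-94 - 1/(-104 + 186)) = -93397/(-94 - 1/82) = -93397/(-7709/82) = -93397*(-82/7709) = 7658554/7709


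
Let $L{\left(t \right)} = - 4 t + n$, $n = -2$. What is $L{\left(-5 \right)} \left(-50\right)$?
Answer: $-900$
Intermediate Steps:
$L{\left(t \right)} = -2 - 4 t$ ($L{\left(t \right)} = - 4 t - 2 = -2 - 4 t$)
$L{\left(-5 \right)} \left(-50\right) = \left(-2 - -20\right) \left(-50\right) = \left(-2 + 20\right) \left(-50\right) = 18 \left(-50\right) = -900$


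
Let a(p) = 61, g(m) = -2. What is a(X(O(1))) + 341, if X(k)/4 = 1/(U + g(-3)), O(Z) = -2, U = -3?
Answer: 402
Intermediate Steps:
X(k) = -4/5 (X(k) = 4/(-3 - 2) = 4/(-5) = 4*(-1/5) = -4/5)
a(X(O(1))) + 341 = 61 + 341 = 402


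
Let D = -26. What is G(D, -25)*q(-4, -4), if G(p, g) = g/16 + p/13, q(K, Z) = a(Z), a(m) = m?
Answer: 57/4 ≈ 14.250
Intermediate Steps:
q(K, Z) = Z
G(p, g) = p/13 + g/16 (G(p, g) = g*(1/16) + p*(1/13) = g/16 + p/13 = p/13 + g/16)
G(D, -25)*q(-4, -4) = ((1/13)*(-26) + (1/16)*(-25))*(-4) = (-2 - 25/16)*(-4) = -57/16*(-4) = 57/4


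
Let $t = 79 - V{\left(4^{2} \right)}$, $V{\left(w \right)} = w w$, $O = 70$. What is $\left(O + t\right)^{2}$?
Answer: $11449$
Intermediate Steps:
$V{\left(w \right)} = w^{2}$
$t = -177$ ($t = 79 - \left(4^{2}\right)^{2} = 79 - 16^{2} = 79 - 256 = -177$)
$\left(O + t\right)^{2} = \left(70 - 177\right)^{2} = \left(-107\right)^{2} = 11449$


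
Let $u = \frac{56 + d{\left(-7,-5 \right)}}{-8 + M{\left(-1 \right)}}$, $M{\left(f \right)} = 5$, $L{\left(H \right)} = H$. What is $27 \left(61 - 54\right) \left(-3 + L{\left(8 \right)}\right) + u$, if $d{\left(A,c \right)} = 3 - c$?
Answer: $\frac{2771}{3} \approx 923.67$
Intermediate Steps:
$u = - \frac{64}{3}$ ($u = \frac{56 + \left(3 - -5\right)}{-8 + 5} = \frac{56 + \left(3 + 5\right)}{-3} = \left(56 + 8\right) \left(- \frac{1}{3}\right) = 64 \left(- \frac{1}{3}\right) = - \frac{64}{3} \approx -21.333$)
$27 \left(61 - 54\right) \left(-3 + L{\left(8 \right)}\right) + u = 27 \left(61 - 54\right) \left(-3 + 8\right) - \frac{64}{3} = 27 \cdot 7 \cdot 5 - \frac{64}{3} = 27 \cdot 35 - \frac{64}{3} = 945 - \frac{64}{3} = \frac{2771}{3}$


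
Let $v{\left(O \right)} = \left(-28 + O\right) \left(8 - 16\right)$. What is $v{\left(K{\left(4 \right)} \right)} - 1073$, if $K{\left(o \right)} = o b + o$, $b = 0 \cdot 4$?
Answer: $-881$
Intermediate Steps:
$b = 0$
$K{\left(o \right)} = o$ ($K{\left(o \right)} = o 0 + o = 0 + o = o$)
$v{\left(O \right)} = 224 - 8 O$ ($v{\left(O \right)} = \left(-28 + O\right) \left(-8\right) = 224 - 8 O$)
$v{\left(K{\left(4 \right)} \right)} - 1073 = \left(224 - 32\right) - 1073 = 192 - 1073 = -881$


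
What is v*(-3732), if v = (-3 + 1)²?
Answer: -14928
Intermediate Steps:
v = 4 (v = (-2)² = 4)
v*(-3732) = 4*(-3732) = -14928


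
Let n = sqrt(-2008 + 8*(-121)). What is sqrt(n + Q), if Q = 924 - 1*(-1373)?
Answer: sqrt(2297 + 4*I*sqrt(186)) ≈ 47.93 + 0.5691*I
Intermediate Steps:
n = 4*I*sqrt(186) (n = sqrt(-2008 - 968) = sqrt(-2976) = 4*I*sqrt(186) ≈ 54.553*I)
Q = 2297 (Q = 924 + 1373 = 2297)
sqrt(n + Q) = sqrt(4*I*sqrt(186) + 2297) = sqrt(2297 + 4*I*sqrt(186))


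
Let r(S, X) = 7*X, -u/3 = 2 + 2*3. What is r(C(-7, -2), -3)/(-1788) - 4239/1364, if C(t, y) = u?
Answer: -157306/50809 ≈ -3.0960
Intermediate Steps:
u = -24 (u = -3*(2 + 2*3) = -3*(2 + 6) = -3*8 = -24)
C(t, y) = -24
r(C(-7, -2), -3)/(-1788) - 4239/1364 = (7*(-3))/(-1788) - 4239/1364 = -21*(-1/1788) - 4239*1/1364 = 7/596 - 4239/1364 = -157306/50809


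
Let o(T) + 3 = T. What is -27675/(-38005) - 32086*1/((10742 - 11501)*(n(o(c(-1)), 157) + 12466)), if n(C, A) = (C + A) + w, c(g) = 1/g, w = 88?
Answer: 4875165331/6664427583 ≈ 0.73152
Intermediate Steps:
o(T) = -3 + T
n(C, A) = 88 + A + C (n(C, A) = (C + A) + 88 = (A + C) + 88 = 88 + A + C)
-27675/(-38005) - 32086*1/((10742 - 11501)*(n(o(c(-1)), 157) + 12466)) = -27675/(-38005) - 32086*1/((10742 - 11501)*((88 + 157 + (-3 + 1/(-1))) + 12466)) = -27675*(-1/38005) - 32086*(-1/(759*((88 + 157 + (-3 - 1)) + 12466))) = 5535/7601 - 32086*(-1/(759*((88 + 157 - 4) + 12466))) = 5535/7601 - 32086*(-1/(759*(241 + 12466))) = 5535/7601 - 32086/(12707*(-759)) = 5535/7601 - 32086/(-9644613) = 5535/7601 - 32086*(-1/9644613) = 5535/7601 + 32086/9644613 = 4875165331/6664427583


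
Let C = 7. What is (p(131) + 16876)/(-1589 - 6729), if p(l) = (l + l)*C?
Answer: -9355/4159 ≈ -2.2493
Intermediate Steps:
p(l) = 14*l (p(l) = (l + l)*7 = (2*l)*7 = 14*l)
(p(131) + 16876)/(-1589 - 6729) = (14*131 + 16876)/(-1589 - 6729) = (1834 + 16876)/(-8318) = 18710*(-1/8318) = -9355/4159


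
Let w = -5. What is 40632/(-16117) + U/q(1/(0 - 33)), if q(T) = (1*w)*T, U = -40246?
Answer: -21405480966/80585 ≈ -2.6563e+5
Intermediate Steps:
q(T) = -5*T (q(T) = (1*(-5))*T = -5*T)
40632/(-16117) + U/q(1/(0 - 33)) = 40632/(-16117) - 40246/((-5/(0 - 33))) = 40632*(-1/16117) - 40246/((-5/(-33))) = -40632/16117 - 40246/((-5*(-1/33))) = -40632/16117 - 40246/5/33 = -40632/16117 - 40246*33/5 = -40632/16117 - 1328118/5 = -21405480966/80585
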